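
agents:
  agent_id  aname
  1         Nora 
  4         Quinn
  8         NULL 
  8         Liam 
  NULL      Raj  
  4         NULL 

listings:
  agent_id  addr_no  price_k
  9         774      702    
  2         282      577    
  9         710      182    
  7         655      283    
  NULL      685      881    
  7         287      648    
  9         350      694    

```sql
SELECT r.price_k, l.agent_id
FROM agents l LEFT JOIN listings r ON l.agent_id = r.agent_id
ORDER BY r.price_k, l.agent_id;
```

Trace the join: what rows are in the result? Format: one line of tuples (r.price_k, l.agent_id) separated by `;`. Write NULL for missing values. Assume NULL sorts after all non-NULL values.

LEFT JOIN keeps every row from `agents`; unmatched rows get NULL for `listings`'s columns.
Matching on l.agent_id = r.agent_id. A NULL in a compared column never satisfies the condition.
Matched pairs: 0; unmatched l rows kept: 6.

(NULL, 1); (NULL, 4); (NULL, 4); (NULL, 8); (NULL, 8); (NULL, NULL)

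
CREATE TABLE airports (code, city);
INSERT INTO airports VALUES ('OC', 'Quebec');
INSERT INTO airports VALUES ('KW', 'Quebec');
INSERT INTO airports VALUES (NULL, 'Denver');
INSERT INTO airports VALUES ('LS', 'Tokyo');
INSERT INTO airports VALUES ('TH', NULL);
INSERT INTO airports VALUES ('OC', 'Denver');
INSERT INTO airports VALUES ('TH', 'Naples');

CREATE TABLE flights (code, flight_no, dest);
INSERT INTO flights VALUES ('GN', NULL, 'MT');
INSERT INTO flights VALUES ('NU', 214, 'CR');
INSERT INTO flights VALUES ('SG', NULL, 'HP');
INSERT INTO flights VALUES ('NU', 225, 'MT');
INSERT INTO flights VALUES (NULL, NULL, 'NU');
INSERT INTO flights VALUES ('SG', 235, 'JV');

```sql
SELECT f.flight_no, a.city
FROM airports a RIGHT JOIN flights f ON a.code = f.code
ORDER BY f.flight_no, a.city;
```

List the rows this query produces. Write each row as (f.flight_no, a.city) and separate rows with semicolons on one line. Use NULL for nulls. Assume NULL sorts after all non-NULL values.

(214, NULL); (225, NULL); (235, NULL); (NULL, NULL); (NULL, NULL); (NULL, NULL)

RIGHT JOIN keeps every row from `flights`; unmatched rows get NULL for `airports`'s columns.
Matching on a.code = f.code. A NULL in a compared column never satisfies the condition.
- a row (code=OC): no match.
- a row (code=KW): no match.
- a row (code=NULL): no match.
- a row (code=LS): no match.
- a row (code=TH): no match.
- a row (code=OC): no match.
- a row (code=TH): no match.
- 6 row(s) from f found no a partner → padded with NULL.
After projecting and ordering:
f.flight_no | a.city
214 | NULL
225 | NULL
235 | NULL
NULL | NULL
NULL | NULL
NULL | NULL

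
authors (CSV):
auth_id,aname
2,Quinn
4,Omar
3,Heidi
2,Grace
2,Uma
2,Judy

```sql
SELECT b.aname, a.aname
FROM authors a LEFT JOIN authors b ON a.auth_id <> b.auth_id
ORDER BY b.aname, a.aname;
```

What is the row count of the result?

LEFT JOIN keeps every row from `authors a`; unmatched rows get NULL for `authors b`'s columns.
Matching on a.auth_id <> b.auth_id.
- a row (auth_id=2): matches 2 b row(s) → 2 output row(s).
- a row (auth_id=4): matches 5 b row(s) → 5 output row(s).
- a row (auth_id=3): matches 5 b row(s) → 5 output row(s).
- a row (auth_id=2): matches 2 b row(s) → 2 output row(s).
- a row (auth_id=2): matches 2 b row(s) → 2 output row(s).
- a row (auth_id=2): matches 2 b row(s) → 2 output row(s).
Total: 18 rows.

18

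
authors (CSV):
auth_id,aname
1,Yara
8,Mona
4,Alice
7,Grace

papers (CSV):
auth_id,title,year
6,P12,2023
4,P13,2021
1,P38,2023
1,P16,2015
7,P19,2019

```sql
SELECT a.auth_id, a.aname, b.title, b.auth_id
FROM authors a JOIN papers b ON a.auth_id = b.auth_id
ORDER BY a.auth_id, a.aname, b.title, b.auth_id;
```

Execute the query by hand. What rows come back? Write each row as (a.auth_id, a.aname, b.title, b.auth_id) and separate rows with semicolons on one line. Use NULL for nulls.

(1, Yara, P16, 1); (1, Yara, P38, 1); (4, Alice, P13, 4); (7, Grace, P19, 7)

INNER JOIN keeps only pairs where the ON condition holds.
Matching on a.auth_id = b.auth_id.
- auth_id=1: 2 matching b row(s), so 2 row(s) emitted.
- auth_id=8: no matching b row, dropped.
- auth_id=4: 1 matching b row(s), so 1 row(s) emitted.
- auth_id=7: 1 matching b row(s), so 1 row(s) emitted.
After projecting and ordering:
a.auth_id | a.aname | b.title | b.auth_id
1 | Yara | P16 | 1
1 | Yara | P38 | 1
4 | Alice | P13 | 4
7 | Grace | P19 | 7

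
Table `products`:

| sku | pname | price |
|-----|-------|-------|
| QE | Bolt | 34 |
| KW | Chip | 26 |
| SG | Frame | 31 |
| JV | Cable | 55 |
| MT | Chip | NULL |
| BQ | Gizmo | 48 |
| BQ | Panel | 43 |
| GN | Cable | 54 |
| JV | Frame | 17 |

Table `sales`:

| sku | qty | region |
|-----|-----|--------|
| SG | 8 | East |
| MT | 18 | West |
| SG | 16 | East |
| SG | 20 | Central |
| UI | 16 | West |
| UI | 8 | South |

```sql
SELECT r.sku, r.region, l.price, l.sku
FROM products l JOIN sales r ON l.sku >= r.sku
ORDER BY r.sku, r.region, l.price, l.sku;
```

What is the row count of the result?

INNER JOIN keeps only pairs where the ON condition holds.
Matching on l.sku >= r.sku.
- l row (sku=QE): matches 1 r row(s) → 1 output row(s).
- l row (sku=KW): no match → dropped.
- l row (sku=SG): matches 4 r row(s) → 4 output row(s).
- l row (sku=JV): no match → dropped.
- l row (sku=MT): matches 1 r row(s) → 1 output row(s).
- l row (sku=BQ): no match → dropped.
- l row (sku=BQ): no match → dropped.
- l row (sku=GN): no match → dropped.
- l row (sku=JV): no match → dropped.
Total: 6 rows.

6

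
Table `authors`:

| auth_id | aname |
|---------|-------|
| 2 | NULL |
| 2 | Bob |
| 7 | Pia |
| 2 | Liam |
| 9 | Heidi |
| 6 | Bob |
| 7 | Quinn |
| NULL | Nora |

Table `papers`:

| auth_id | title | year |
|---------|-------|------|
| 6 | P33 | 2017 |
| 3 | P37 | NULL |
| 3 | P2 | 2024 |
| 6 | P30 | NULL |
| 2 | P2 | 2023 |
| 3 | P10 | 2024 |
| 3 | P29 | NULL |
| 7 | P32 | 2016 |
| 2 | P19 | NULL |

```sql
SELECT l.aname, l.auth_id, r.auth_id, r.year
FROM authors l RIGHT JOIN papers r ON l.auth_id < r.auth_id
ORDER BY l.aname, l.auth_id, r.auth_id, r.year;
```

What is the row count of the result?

RIGHT JOIN keeps every row from `papers`; unmatched rows get NULL for `authors`'s columns.
Matching on l.auth_id < r.auth_id. A NULL in a compared column never satisfies the condition.
Matched pairs: 22; unmatched r rows kept: 2.
Total: 22 matched + 2 padded = 24 rows.

24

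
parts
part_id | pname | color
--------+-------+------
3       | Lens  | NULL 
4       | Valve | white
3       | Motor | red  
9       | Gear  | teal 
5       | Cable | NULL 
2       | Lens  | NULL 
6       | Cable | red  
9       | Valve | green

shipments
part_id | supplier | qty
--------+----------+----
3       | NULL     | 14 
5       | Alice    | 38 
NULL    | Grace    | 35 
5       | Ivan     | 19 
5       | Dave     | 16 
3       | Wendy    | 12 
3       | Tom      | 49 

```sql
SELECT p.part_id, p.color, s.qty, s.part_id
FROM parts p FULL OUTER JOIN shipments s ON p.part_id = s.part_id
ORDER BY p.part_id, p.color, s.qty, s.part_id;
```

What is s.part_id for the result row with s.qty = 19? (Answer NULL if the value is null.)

FULL OUTER JOIN keeps every row from both sides; unmatched rows get NULL for the other side's columns.
Matching on p.part_id = s.part_id. A NULL in a compared column never satisfies the condition.
- p row (part_id=3): matches 3 s row(s) → 3 output row(s).
- p row (part_id=4): no match → kept, s columns NULL.
- p row (part_id=3): matches 3 s row(s) → 3 output row(s).
- p row (part_id=9): no match → kept, s columns NULL.
- p row (part_id=5): matches 3 s row(s) → 3 output row(s).
- p row (part_id=2): no match → kept, s columns NULL.
- p row (part_id=6): no match → kept, s columns NULL.
- p row (part_id=9): no match → kept, s columns NULL.
- 1 s row(s) had no p match → kept, p columns NULL.

5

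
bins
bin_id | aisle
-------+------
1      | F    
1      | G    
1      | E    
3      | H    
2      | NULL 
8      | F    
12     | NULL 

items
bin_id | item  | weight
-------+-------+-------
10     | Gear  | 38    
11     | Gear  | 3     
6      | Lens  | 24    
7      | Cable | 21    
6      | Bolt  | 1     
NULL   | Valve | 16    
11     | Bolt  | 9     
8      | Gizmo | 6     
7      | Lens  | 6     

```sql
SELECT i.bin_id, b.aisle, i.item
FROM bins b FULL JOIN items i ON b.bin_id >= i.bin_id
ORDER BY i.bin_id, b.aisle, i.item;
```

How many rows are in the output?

FULL OUTER JOIN keeps every row from both sides; unmatched rows get NULL for the other side's columns.
Matching on b.bin_id >= i.bin_id. A NULL in a compared column never satisfies the condition.
- b row (bin_id=1): no match → kept, i columns NULL.
- b row (bin_id=1): no match → kept, i columns NULL.
- b row (bin_id=1): no match → kept, i columns NULL.
- b row (bin_id=3): no match → kept, i columns NULL.
- b row (bin_id=2): no match → kept, i columns NULL.
- b row (bin_id=8): matches 5 i row(s) → 5 output row(s).
- b row (bin_id=12): matches 8 i row(s) → 8 output row(s).
- 1 i row(s) had no b match → kept, b columns NULL.
Total: 13 matched + 6 padded = 19 rows.

19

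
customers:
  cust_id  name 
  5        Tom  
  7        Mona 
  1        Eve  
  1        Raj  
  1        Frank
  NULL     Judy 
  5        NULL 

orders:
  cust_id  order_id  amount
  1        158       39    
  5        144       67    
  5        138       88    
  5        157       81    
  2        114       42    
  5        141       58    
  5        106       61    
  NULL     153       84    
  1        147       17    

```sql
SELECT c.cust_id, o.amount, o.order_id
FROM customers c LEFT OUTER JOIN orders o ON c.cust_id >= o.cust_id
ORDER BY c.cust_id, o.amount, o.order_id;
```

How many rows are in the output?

LEFT JOIN keeps every row from `customers`; unmatched rows get NULL for `orders`'s columns.
Matching on c.cust_id >= o.cust_id. A NULL in a compared column never satisfies the condition.
Matched pairs: 30; unmatched c rows kept: 1.
Total: 30 matched + 1 padded = 31 rows.

31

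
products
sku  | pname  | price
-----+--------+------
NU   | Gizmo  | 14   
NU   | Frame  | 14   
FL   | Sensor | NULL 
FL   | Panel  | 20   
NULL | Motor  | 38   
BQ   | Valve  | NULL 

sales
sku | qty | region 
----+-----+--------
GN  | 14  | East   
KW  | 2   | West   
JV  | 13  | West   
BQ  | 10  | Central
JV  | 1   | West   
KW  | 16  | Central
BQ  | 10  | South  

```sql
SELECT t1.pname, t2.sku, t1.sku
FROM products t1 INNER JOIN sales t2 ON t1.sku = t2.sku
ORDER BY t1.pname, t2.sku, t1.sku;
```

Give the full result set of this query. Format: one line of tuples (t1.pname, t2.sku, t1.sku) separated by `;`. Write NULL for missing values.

(Valve, BQ, BQ); (Valve, BQ, BQ)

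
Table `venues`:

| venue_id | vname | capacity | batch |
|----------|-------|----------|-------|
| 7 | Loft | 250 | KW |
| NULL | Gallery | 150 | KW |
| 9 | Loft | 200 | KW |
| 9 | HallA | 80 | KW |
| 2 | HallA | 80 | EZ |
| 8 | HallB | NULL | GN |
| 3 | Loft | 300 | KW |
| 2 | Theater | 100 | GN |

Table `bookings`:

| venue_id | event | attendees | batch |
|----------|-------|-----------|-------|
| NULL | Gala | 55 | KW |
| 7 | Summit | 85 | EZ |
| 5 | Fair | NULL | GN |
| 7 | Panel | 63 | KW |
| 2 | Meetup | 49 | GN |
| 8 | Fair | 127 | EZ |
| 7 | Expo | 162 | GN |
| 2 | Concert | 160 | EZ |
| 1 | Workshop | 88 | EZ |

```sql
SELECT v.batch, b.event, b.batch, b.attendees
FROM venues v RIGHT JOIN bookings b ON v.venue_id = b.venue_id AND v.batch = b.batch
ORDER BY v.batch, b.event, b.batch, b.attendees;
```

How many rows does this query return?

RIGHT JOIN keeps every row from `bookings`; unmatched rows get NULL for `venues`'s columns.
Matching on v.venue_id = b.venue_id AND v.batch = b.batch. A NULL in a compared column never satisfies the condition.
Matched pairs: 3; unmatched b rows kept: 6.
Total: 3 matched + 6 padded = 9 rows.

9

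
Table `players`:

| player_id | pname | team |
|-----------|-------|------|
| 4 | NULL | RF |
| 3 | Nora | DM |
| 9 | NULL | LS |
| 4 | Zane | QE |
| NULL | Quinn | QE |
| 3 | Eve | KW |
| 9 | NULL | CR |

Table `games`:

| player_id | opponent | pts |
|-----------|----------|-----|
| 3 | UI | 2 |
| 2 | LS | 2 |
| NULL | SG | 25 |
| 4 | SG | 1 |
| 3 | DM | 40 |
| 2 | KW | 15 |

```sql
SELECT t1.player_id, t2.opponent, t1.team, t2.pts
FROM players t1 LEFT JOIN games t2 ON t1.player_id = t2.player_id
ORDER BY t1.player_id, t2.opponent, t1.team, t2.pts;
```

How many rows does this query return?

LEFT JOIN keeps every row from `players`; unmatched rows get NULL for `games`'s columns.
Matching on t1.player_id = t2.player_id. A NULL in a compared column never satisfies the condition.
Matched pairs: 6; unmatched t1 rows kept: 3.
Total: 6 matched + 3 padded = 9 rows.

9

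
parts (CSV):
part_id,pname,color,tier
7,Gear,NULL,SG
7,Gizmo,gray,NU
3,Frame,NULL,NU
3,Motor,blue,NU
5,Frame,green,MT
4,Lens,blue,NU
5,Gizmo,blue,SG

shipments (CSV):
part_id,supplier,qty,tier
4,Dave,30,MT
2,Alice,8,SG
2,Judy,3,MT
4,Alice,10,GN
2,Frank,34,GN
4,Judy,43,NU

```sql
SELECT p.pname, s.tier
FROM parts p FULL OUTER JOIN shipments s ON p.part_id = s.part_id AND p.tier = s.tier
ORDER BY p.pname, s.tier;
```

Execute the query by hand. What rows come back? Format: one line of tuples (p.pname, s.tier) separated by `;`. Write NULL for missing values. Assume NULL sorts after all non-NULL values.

(Frame, NULL); (Frame, NULL); (Gear, NULL); (Gizmo, NULL); (Gizmo, NULL); (Lens, NU); (Motor, NULL); (NULL, GN); (NULL, GN); (NULL, MT); (NULL, MT); (NULL, SG)

FULL OUTER JOIN keeps every row from both sides; unmatched rows get NULL for the other side's columns.
Matching on p.part_id = s.part_id AND p.tier = s.tier.
Matched pairs: 1; unmatched p rows kept: 6; unmatched s rows kept: 5.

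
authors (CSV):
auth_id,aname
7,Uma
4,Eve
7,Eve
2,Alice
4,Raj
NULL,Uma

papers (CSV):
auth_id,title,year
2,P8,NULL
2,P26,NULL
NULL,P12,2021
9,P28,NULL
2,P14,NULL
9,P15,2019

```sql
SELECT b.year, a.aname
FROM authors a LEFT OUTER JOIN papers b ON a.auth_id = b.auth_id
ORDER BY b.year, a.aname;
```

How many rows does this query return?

8

LEFT JOIN keeps every row from `authors`; unmatched rows get NULL for `papers`'s columns.
Matching on a.auth_id = b.auth_id. A NULL in a compared column never satisfies the condition.
Matched pairs: 3; unmatched a rows kept: 5.
Total: 3 matched + 5 padded = 8 rows.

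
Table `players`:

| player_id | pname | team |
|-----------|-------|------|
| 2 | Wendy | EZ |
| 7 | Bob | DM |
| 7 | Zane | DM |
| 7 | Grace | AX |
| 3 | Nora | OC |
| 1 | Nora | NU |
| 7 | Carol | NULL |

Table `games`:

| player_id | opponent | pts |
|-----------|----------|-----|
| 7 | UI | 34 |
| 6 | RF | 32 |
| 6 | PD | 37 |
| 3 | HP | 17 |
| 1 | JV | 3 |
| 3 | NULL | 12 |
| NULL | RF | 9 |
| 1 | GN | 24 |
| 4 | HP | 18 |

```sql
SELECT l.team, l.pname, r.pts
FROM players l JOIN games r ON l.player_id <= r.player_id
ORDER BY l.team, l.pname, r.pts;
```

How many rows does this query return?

INNER JOIN keeps only pairs where the ON condition holds.
Matching on l.player_id <= r.player_id. A NULL in a compared column never satisfies the condition.
Matched pairs: 24.
Total: 24 rows.

24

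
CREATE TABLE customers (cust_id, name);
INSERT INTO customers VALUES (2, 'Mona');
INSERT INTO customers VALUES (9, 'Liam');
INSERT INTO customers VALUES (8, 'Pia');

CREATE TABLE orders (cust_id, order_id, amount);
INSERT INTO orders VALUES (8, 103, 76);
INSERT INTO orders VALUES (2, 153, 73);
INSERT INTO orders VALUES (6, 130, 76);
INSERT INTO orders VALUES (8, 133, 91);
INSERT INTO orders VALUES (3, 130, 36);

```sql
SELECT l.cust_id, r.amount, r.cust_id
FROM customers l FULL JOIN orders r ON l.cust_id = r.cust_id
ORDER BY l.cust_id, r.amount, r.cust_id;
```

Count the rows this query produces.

FULL OUTER JOIN keeps every row from both sides; unmatched rows get NULL for the other side's columns.
Matching on l.cust_id = r.cust_id.
- l (cust_id=2) pairs with 1 row(s) of r.
- l (cust_id=9) has no partner → padded with NULL.
- l (cust_id=8) pairs with 2 row(s) of r.
- 2 r row(s) had no l match → kept, l columns NULL.
Total: 3 matched + 3 padded = 6 rows.

6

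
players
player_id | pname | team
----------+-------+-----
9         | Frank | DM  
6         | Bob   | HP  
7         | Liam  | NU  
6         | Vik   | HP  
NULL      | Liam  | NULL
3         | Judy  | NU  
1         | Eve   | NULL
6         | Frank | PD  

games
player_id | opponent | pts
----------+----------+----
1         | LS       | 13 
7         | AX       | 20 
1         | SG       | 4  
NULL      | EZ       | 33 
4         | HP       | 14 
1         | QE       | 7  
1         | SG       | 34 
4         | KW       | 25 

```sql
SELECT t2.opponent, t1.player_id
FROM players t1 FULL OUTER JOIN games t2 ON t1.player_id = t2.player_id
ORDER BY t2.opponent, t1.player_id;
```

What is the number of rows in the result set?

14

FULL OUTER JOIN keeps every row from both sides; unmatched rows get NULL for the other side's columns.
Matching on t1.player_id = t2.player_id. A NULL in a compared column never satisfies the condition.
- t1 row (player_id=9): no match → kept, t2 columns NULL.
- t1 row (player_id=6): no match → kept, t2 columns NULL.
- t1 row (player_id=7): matches 1 t2 row(s) → 1 output row(s).
- t1 row (player_id=6): no match → kept, t2 columns NULL.
- t1 row (player_id=NULL): no match → kept, t2 columns NULL.
- t1 row (player_id=3): no match → kept, t2 columns NULL.
- t1 row (player_id=1): matches 4 t2 row(s) → 4 output row(s).
- t1 row (player_id=6): no match → kept, t2 columns NULL.
- 3 row(s) from t2 found no t1 partner → padded with NULL.
Total: 5 matched + 9 padded = 14 rows.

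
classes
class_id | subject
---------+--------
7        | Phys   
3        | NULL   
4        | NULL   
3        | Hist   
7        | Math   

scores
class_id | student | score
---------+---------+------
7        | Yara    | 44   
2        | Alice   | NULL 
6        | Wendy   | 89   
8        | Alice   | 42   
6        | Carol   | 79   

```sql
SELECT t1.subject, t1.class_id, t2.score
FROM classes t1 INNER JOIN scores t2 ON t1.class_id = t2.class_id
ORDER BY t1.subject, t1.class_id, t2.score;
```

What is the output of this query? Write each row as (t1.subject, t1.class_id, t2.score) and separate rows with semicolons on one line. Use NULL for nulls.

(Math, 7, 44); (Phys, 7, 44)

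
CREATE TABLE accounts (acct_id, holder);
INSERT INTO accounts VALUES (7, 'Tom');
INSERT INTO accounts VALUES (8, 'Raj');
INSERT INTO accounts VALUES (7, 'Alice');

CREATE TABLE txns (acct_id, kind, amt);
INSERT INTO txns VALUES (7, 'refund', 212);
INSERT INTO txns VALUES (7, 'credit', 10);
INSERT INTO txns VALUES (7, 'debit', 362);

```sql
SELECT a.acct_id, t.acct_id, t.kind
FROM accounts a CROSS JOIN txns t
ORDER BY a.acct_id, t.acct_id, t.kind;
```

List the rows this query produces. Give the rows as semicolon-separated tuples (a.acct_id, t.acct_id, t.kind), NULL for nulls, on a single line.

CROSS JOIN pairs every row of `accounts` with every row of `txns`: 3 × 3 = 9 rows.

(7, 7, credit); (7, 7, credit); (7, 7, debit); (7, 7, debit); (7, 7, refund); (7, 7, refund); (8, 7, credit); (8, 7, debit); (8, 7, refund)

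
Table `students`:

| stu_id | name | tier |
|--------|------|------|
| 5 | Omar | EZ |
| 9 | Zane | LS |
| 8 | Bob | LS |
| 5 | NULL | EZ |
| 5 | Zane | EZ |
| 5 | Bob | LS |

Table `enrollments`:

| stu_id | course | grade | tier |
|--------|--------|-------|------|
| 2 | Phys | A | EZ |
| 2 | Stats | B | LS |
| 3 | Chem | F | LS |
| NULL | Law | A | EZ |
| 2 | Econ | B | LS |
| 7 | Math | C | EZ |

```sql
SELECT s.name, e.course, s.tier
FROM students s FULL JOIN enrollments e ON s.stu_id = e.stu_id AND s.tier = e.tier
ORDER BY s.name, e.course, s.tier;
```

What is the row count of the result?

12

FULL OUTER JOIN keeps every row from both sides; unmatched rows get NULL for the other side's columns.
Matching on s.stu_id = e.stu_id AND s.tier = e.tier. A NULL in a compared column never satisfies the condition.
- stu_id=5, tier=EZ: no e row matches, row kept with e columns NULL.
- stu_id=9, tier=LS: no e row matches, row kept with e columns NULL.
- stu_id=8, tier=LS: no e row matches, row kept with e columns NULL.
- stu_id=5, tier=EZ: no e row matches, row kept with e columns NULL.
- stu_id=5, tier=EZ: no e row matches, row kept with e columns NULL.
- stu_id=5, tier=LS: no e row matches, row kept with e columns NULL.
- 6 row(s) from e found no s partner → padded with NULL.
Total: 0 matched + 12 padded = 12 rows.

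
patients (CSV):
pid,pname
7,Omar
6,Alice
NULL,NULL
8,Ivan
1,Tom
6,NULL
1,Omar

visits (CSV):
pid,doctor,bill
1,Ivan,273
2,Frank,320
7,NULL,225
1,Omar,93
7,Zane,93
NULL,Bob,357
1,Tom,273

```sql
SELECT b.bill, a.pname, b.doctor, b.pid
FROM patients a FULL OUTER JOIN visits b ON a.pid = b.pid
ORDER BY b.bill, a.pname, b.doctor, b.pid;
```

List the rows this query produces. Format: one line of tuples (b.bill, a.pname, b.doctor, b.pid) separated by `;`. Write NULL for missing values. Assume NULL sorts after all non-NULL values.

(93, Omar, Omar, 1); (93, Omar, Zane, 7); (93, Tom, Omar, 1); (225, Omar, NULL, 7); (273, Omar, Ivan, 1); (273, Omar, Tom, 1); (273, Tom, Ivan, 1); (273, Tom, Tom, 1); (320, NULL, Frank, 2); (357, NULL, Bob, NULL); (NULL, Alice, NULL, NULL); (NULL, Ivan, NULL, NULL); (NULL, NULL, NULL, NULL); (NULL, NULL, NULL, NULL)

FULL OUTER JOIN keeps every row from both sides; unmatched rows get NULL for the other side's columns.
Matching on a.pid = b.pid. A NULL in a compared column never satisfies the condition.
Matched pairs: 8; unmatched a rows kept: 4; unmatched b rows kept: 2.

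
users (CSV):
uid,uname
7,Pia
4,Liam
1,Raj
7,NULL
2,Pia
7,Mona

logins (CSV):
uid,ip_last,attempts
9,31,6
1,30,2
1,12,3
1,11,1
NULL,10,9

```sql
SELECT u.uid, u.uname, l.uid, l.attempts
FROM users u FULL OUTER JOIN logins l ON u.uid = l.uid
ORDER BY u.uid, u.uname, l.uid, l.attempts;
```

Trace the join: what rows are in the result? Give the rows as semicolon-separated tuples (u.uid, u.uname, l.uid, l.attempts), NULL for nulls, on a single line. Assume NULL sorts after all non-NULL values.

(1, Raj, 1, 1); (1, Raj, 1, 2); (1, Raj, 1, 3); (2, Pia, NULL, NULL); (4, Liam, NULL, NULL); (7, Mona, NULL, NULL); (7, Pia, NULL, NULL); (7, NULL, NULL, NULL); (NULL, NULL, 9, 6); (NULL, NULL, NULL, 9)

FULL OUTER JOIN keeps every row from both sides; unmatched rows get NULL for the other side's columns.
Matching on u.uid = l.uid. A NULL in a compared column never satisfies the condition.
- uid=7: no l row matches, row kept with l columns NULL.
- uid=4: no l row matches, row kept with l columns NULL.
- uid=1: 3 matching l row(s), so 3 row(s) emitted.
- uid=7: no l row matches, row kept with l columns NULL.
- uid=2: no l row matches, row kept with l columns NULL.
- uid=7: no l row matches, row kept with l columns NULL.
- plus 2 unmatched l row(s), each kept with NULL u columns.
After projecting and ordering:
u.uid | u.uname | l.uid | l.attempts
1 | Raj | 1 | 1
1 | Raj | 1 | 2
1 | Raj | 1 | 3
2 | Pia | NULL | NULL
4 | Liam | NULL | NULL
7 | Mona | NULL | NULL
7 | Pia | NULL | NULL
7 | NULL | NULL | NULL
NULL | NULL | 9 | 6
NULL | NULL | NULL | 9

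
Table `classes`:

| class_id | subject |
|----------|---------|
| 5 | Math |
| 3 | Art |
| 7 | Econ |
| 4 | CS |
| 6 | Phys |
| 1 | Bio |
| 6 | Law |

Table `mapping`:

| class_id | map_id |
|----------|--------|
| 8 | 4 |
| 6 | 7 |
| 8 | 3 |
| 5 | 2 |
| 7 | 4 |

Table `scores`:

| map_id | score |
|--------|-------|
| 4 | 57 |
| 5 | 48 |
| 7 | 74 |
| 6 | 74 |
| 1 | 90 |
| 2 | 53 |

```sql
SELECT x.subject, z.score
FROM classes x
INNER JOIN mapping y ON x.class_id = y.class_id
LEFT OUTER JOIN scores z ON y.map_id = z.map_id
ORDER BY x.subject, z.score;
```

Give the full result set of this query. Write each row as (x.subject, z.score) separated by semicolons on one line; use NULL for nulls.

Step 1 — x INNER JOIN y on class_id → 4 row(s).
Then LEFT JOIN `scores z` on map_id: each of those 4 rows is kept; rows whose y.map_id has no match in z get NULL for z's columns.

(Econ, 57); (Law, 74); (Math, 53); (Phys, 74)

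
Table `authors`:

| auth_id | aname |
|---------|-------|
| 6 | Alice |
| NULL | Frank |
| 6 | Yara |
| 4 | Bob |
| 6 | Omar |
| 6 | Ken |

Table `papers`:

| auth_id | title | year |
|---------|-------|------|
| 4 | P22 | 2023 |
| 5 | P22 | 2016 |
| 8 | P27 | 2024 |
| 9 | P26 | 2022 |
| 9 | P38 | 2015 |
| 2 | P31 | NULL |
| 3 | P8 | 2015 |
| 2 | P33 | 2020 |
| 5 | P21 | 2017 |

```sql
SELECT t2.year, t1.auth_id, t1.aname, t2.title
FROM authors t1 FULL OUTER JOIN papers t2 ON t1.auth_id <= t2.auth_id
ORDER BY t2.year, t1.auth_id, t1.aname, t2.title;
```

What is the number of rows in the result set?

22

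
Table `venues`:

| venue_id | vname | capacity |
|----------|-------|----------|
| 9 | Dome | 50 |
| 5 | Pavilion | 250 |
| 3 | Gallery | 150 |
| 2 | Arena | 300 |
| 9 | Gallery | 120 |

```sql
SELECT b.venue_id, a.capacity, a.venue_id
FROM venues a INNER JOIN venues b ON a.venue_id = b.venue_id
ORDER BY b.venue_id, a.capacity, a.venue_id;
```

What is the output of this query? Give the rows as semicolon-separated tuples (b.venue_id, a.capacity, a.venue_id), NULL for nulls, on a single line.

INNER JOIN keeps only pairs where the ON condition holds.
Matching on a.venue_id = b.venue_id.
Matched pairs: 7.

(2, 300, 2); (3, 150, 3); (5, 250, 5); (9, 50, 9); (9, 50, 9); (9, 120, 9); (9, 120, 9)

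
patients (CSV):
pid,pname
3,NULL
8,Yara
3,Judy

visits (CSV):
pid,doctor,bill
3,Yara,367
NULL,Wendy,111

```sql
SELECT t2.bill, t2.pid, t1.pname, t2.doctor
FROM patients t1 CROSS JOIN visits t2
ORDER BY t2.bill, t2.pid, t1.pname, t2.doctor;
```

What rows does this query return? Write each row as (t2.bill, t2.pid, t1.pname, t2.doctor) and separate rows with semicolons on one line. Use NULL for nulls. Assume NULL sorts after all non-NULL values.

(111, NULL, Judy, Wendy); (111, NULL, Yara, Wendy); (111, NULL, NULL, Wendy); (367, 3, Judy, Yara); (367, 3, Yara, Yara); (367, 3, NULL, Yara)

CROSS JOIN pairs every row of `patients` with every row of `visits`: 3 × 2 = 6 rows.
After projecting and ordering:
t2.bill | t2.pid | t1.pname | t2.doctor
111 | NULL | Judy | Wendy
111 | NULL | Yara | Wendy
111 | NULL | NULL | Wendy
367 | 3 | Judy | Yara
367 | 3 | Yara | Yara
367 | 3 | NULL | Yara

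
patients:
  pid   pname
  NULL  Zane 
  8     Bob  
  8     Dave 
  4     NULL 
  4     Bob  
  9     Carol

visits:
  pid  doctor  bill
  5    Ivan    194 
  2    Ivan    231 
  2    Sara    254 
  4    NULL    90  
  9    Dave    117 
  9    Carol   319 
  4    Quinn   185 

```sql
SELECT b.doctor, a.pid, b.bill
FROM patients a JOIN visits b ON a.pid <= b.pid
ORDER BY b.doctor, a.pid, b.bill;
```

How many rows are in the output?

16

INNER JOIN keeps only pairs where the ON condition holds.
Matching on a.pid <= b.pid. A NULL in a compared column never satisfies the condition.
- pid=NULL: no matching b row, dropped.
- pid=8: 2 matching b row(s), so 2 row(s) emitted.
- pid=8: 2 matching b row(s), so 2 row(s) emitted.
- pid=4: 5 matching b row(s), so 5 row(s) emitted.
- pid=4: 5 matching b row(s), so 5 row(s) emitted.
- pid=9: 2 matching b row(s), so 2 row(s) emitted.
Total: 16 rows.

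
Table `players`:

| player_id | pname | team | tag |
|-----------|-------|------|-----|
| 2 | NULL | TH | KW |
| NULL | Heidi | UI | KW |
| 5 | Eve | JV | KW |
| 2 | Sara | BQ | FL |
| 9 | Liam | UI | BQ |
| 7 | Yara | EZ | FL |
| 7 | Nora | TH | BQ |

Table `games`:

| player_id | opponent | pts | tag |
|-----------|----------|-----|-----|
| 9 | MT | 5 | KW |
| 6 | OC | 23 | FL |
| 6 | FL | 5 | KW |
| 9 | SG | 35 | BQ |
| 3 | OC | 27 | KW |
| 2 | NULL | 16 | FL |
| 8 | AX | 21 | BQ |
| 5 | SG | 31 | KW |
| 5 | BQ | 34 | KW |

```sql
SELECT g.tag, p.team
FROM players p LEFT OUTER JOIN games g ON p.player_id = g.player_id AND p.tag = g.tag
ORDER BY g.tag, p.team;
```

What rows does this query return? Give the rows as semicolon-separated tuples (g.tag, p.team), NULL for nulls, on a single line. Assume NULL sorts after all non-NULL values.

LEFT JOIN keeps every row from `players`; unmatched rows get NULL for `games`'s columns.
Matching on p.player_id = g.player_id AND p.tag = g.tag. A NULL in a compared column never satisfies the condition.
Matched pairs: 4; unmatched p rows kept: 4.

(BQ, UI); (FL, BQ); (KW, JV); (KW, JV); (NULL, EZ); (NULL, TH); (NULL, TH); (NULL, UI)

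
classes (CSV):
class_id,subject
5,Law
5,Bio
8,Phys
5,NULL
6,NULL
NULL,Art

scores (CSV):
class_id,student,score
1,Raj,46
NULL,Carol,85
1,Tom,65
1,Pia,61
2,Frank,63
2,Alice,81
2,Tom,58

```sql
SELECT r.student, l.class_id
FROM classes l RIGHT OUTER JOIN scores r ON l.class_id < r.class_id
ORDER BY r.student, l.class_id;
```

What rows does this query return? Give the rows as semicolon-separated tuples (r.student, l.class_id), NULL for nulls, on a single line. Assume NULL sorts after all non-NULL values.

RIGHT JOIN keeps every row from `scores`; unmatched rows get NULL for `classes`'s columns.
Matching on l.class_id < r.class_id. A NULL in a compared column never satisfies the condition.
- l (class_id=5) has no partner in r.
- l (class_id=5) has no partner in r.
- l (class_id=8) has no partner in r.
- l (class_id=5) has no partner in r.
- l (class_id=6) has no partner in r.
- l (class_id=NULL) has no partner in r.
- 7 r row(s) had no l match → kept, l columns NULL.
After projecting and ordering:
r.student | l.class_id
Alice | NULL
Carol | NULL
Frank | NULL
Pia | NULL
Raj | NULL
Tom | NULL
Tom | NULL

(Alice, NULL); (Carol, NULL); (Frank, NULL); (Pia, NULL); (Raj, NULL); (Tom, NULL); (Tom, NULL)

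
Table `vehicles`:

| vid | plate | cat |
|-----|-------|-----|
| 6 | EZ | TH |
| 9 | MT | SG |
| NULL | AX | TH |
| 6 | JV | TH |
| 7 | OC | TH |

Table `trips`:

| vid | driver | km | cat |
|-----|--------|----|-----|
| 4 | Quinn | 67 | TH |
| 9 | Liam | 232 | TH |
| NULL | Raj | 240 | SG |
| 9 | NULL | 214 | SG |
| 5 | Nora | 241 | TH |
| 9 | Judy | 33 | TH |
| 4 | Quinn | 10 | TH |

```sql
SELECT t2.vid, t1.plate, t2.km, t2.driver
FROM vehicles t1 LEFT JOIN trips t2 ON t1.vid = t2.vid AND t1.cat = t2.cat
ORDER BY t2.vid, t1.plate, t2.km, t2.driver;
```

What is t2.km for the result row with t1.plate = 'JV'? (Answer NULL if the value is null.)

NULL

LEFT JOIN keeps every row from `vehicles`; unmatched rows get NULL for `trips`'s columns.
Matching on t1.vid = t2.vid AND t1.cat = t2.cat. A NULL in a compared column never satisfies the condition.
- t1[0] vid=6, cat=TH → no match; kept with NULLs on the t2 side.
- t1[1] vid=9, cat=SG → 1 match(es) in t2 → 1 row(s).
- t1[2] vid=NULL, cat=TH → no match; kept with NULLs on the t2 side.
- t1[3] vid=6, cat=TH → no match; kept with NULLs on the t2 side.
- t1[4] vid=7, cat=TH → no match; kept with NULLs on the t2 side.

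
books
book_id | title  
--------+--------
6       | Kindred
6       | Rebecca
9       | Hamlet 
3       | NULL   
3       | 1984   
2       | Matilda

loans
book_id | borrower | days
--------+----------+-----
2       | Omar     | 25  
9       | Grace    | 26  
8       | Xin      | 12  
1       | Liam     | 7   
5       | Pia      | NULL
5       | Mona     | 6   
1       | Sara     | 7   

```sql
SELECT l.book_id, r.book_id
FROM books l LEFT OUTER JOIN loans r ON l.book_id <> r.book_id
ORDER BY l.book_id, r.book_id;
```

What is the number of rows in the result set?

40

LEFT JOIN keeps every row from `books`; unmatched rows get NULL for `loans`'s columns.
Matching on l.book_id <> r.book_id.
- l[0] book_id=6 → 7 match(es) in r → 7 row(s).
- l[1] book_id=6 → 7 match(es) in r → 7 row(s).
- l[2] book_id=9 → 6 match(es) in r → 6 row(s).
- l[3] book_id=3 → 7 match(es) in r → 7 row(s).
- l[4] book_id=3 → 7 match(es) in r → 7 row(s).
- l[5] book_id=2 → 6 match(es) in r → 6 row(s).
Total: 40 rows.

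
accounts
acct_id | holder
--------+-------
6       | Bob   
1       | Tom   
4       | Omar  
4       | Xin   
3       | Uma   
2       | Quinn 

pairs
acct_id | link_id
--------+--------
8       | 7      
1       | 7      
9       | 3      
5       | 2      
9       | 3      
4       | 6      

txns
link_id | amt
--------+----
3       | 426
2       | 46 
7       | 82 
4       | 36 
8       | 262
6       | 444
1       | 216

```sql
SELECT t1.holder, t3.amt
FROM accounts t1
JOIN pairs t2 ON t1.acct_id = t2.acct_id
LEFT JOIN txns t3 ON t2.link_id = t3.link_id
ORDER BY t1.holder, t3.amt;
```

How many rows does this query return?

3

Evaluate left to right. First `accounts t1 INNER JOIN pairs t2` on acct_id: 3 row(s).
Then LEFT JOIN `txns t3` on link_id: each of those 3 rows is kept; rows whose t2.link_id has no match in t3 get NULL for t3's columns.
Result: 3 row(s).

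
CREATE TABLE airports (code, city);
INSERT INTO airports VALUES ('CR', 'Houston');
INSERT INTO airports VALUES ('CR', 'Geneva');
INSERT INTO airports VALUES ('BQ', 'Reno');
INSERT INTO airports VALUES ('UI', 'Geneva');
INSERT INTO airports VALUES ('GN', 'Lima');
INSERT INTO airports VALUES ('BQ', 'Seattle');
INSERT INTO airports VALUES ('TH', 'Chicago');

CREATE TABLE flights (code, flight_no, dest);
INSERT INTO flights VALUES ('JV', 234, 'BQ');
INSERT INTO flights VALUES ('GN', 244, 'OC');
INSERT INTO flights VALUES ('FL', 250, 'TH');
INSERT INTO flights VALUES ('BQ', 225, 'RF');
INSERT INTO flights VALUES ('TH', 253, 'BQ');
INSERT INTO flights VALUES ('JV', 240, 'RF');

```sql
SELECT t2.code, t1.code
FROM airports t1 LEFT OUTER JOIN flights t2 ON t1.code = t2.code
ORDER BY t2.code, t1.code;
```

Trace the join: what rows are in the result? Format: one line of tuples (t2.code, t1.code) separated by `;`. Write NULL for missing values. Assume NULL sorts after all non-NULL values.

(BQ, BQ); (BQ, BQ); (GN, GN); (TH, TH); (NULL, CR); (NULL, CR); (NULL, UI)

LEFT JOIN keeps every row from `airports`; unmatched rows get NULL for `flights`'s columns.
Matching on t1.code = t2.code.
- t1[0] code=CR → no match; kept with NULLs on the t2 side.
- t1[1] code=CR → no match; kept with NULLs on the t2 side.
- t1[2] code=BQ → 1 match(es) in t2 → 1 row(s).
- t1[3] code=UI → no match; kept with NULLs on the t2 side.
- t1[4] code=GN → 1 match(es) in t2 → 1 row(s).
- t1[5] code=BQ → 1 match(es) in t2 → 1 row(s).
- t1[6] code=TH → 1 match(es) in t2 → 1 row(s).
After projecting and ordering:
t2.code | t1.code
BQ | BQ
BQ | BQ
GN | GN
TH | TH
NULL | CR
NULL | CR
NULL | UI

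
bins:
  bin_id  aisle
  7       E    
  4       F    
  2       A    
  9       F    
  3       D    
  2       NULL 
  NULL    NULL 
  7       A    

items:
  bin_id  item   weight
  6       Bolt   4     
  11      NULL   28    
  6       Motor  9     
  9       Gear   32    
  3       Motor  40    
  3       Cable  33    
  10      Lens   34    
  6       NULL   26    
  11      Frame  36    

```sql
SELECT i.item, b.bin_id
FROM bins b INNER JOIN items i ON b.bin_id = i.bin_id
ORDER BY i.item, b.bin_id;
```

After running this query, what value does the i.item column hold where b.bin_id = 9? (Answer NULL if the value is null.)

Gear

INNER JOIN keeps only pairs where the ON condition holds.
Matching on b.bin_id = i.bin_id. A NULL in a compared column never satisfies the condition.
Matched pairs: 3.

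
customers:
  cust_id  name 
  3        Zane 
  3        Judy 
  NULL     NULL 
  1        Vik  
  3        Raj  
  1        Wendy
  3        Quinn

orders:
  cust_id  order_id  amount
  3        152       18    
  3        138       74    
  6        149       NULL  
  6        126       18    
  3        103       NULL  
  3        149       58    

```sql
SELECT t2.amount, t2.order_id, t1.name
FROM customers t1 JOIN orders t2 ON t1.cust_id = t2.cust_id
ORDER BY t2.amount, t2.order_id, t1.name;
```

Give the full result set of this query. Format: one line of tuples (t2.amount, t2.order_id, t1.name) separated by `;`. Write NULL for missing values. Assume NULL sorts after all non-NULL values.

INNER JOIN keeps only pairs where the ON condition holds.
Matching on t1.cust_id = t2.cust_id. A NULL in a compared column never satisfies the condition.
- t1[0] cust_id=3 → 4 match(es) in t2 → 4 row(s).
- t1[1] cust_id=3 → 4 match(es) in t2 → 4 row(s).
- t1[2] cust_id=NULL → no match; dropped.
- t1[3] cust_id=1 → no match; dropped.
- t1[4] cust_id=3 → 4 match(es) in t2 → 4 row(s).
- t1[5] cust_id=1 → no match; dropped.
- t1[6] cust_id=3 → 4 match(es) in t2 → 4 row(s).

(18, 152, Judy); (18, 152, Quinn); (18, 152, Raj); (18, 152, Zane); (58, 149, Judy); (58, 149, Quinn); (58, 149, Raj); (58, 149, Zane); (74, 138, Judy); (74, 138, Quinn); (74, 138, Raj); (74, 138, Zane); (NULL, 103, Judy); (NULL, 103, Quinn); (NULL, 103, Raj); (NULL, 103, Zane)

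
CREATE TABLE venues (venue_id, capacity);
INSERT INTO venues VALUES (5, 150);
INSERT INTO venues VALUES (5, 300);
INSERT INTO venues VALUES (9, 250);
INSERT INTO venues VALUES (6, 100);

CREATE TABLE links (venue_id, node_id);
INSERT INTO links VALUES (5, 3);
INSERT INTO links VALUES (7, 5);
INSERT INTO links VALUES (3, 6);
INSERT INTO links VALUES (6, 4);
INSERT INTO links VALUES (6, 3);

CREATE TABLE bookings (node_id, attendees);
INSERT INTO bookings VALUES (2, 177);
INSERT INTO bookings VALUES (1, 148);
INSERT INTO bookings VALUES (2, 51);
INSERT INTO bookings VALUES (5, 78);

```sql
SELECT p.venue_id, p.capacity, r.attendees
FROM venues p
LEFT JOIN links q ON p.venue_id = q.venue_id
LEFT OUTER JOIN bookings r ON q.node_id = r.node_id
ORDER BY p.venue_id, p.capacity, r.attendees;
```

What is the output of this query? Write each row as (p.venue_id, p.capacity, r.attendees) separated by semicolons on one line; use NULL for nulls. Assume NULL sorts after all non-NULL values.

(5, 150, NULL); (5, 300, NULL); (6, 100, NULL); (6, 100, NULL); (9, 250, NULL)

Evaluate left to right. First `venues p LEFT JOIN links q` on venue_id: 5 row(s).
Then LEFT JOIN `bookings r` on node_id: each of those 5 rows is kept; rows whose q.node_id has no match in r get NULL for r's columns.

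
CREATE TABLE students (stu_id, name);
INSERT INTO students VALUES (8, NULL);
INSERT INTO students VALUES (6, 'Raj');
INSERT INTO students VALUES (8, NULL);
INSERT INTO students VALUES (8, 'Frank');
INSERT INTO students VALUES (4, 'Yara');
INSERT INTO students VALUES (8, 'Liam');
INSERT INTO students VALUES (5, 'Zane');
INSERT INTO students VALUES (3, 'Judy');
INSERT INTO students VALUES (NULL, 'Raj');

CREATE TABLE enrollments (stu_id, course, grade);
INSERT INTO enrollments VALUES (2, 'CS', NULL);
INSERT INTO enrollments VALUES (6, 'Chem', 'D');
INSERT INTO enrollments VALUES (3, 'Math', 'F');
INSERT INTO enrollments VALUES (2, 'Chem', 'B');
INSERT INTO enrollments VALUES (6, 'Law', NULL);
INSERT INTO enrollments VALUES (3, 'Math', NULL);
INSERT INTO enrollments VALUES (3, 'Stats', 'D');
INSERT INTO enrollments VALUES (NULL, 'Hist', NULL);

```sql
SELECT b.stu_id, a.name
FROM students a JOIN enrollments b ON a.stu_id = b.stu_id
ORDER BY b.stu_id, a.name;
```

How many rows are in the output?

INNER JOIN keeps only pairs where the ON condition holds.
Matching on a.stu_id = b.stu_id. A NULL in a compared column never satisfies the condition.
Matched pairs: 5.
Total: 5 rows.

5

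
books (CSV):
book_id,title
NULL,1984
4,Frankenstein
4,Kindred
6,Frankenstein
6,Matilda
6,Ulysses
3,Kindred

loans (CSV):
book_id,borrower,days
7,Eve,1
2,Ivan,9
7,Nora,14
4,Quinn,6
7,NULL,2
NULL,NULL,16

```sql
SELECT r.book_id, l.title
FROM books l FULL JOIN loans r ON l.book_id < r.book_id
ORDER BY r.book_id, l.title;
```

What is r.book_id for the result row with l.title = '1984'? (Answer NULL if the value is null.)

NULL

FULL OUTER JOIN keeps every row from both sides; unmatched rows get NULL for the other side's columns.
Matching on l.book_id < r.book_id. A NULL in a compared column never satisfies the condition.
- l[0] book_id=NULL → no match; kept with NULLs on the r side.
- l[1] book_id=4 → 3 match(es) in r → 3 row(s).
- l[2] book_id=4 → 3 match(es) in r → 3 row(s).
- l[3] book_id=6 → 3 match(es) in r → 3 row(s).
- l[4] book_id=6 → 3 match(es) in r → 3 row(s).
- l[5] book_id=6 → 3 match(es) in r → 3 row(s).
- l[6] book_id=3 → 4 match(es) in r → 4 row(s).
- 2 row(s) from r found no l partner → padded with NULL.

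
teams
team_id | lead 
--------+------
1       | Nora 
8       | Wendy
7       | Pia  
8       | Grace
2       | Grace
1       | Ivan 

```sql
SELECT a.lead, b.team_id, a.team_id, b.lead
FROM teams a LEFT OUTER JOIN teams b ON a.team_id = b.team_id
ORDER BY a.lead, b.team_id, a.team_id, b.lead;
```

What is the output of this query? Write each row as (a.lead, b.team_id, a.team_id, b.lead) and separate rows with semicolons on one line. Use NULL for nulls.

(Grace, 2, 2, Grace); (Grace, 8, 8, Grace); (Grace, 8, 8, Wendy); (Ivan, 1, 1, Ivan); (Ivan, 1, 1, Nora); (Nora, 1, 1, Ivan); (Nora, 1, 1, Nora); (Pia, 7, 7, Pia); (Wendy, 8, 8, Grace); (Wendy, 8, 8, Wendy)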